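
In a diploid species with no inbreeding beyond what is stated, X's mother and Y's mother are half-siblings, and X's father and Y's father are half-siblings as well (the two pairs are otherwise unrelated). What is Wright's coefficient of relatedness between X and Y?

0.125

Independent pedigree routes through distinct common ancestors add.
X and Y are related in two ways: half first cousins through their mothers (r = 1/16) and half first cousins through their fathers (r = 1/16).
r = 1/16 + 1/16 = 0.125.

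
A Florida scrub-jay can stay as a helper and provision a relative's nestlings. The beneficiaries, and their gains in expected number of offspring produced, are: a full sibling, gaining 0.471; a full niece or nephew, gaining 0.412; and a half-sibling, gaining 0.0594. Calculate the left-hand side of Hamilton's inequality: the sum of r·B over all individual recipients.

r to a full sibling = 0.5 (full sibs share both parents — two paths of length 2: r = 2·(1/2)^2 = 1/2).
r to a full niece or nephew = 1/4 (full aunt/uncle↔niece/nephew: two paths of length 3 through the shared grandparent pair: r = 2·(1/2)^3 = 1/4).
r to a half-sibling = 1/4 (half-sibs share one parent — one path of length 2: r = (1/2)^2 = 1/4).
Summing one r·B term per recipient: 1·0.5·0.471 + 1·0.25·0.412 + 1·0.25·0.0594 = 0.35335.

0.35335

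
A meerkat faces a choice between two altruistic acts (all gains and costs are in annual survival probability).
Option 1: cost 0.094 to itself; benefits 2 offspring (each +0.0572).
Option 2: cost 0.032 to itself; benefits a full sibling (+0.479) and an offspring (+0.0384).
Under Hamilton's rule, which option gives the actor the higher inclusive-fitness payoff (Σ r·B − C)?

Option 1: r to an offspring = 0.5.
Option 1: Σ r·B − C = (2·0.5·0.0572) − 0.094 = -0.0368.
Option 2: r to a full sibling = 0.5.
Option 2: r to an offspring = 0.5.
Option 2: Σ r·B − C = (1·0.5·0.479 + 1·0.5·0.0384) − 0.032 = 0.2267.
Option 2 has the higher net inclusive-fitness payoff.

Option 2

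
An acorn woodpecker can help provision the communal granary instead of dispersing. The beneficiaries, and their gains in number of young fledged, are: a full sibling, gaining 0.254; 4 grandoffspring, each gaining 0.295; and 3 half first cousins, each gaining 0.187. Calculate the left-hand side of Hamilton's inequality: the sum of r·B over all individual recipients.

0.4570625

r to a full sibling = 0.5 (full sibs share both parents — two paths of length 2: r = 2·(1/2)^2 = 1/2).
r to a grandoffspring = 0.25 (two parent–offspring links: r = (1/2)^2 = 1/4).
r to a half first cousin = 1/16 (half first cousins share one grandparent — one path of length 4: r = (1/2)^4 = 1/16).
Summing one r·B term per recipient: 1·0.5·0.254 + 4·0.25·0.295 + 3·0.0625·0.187 = 0.4570625.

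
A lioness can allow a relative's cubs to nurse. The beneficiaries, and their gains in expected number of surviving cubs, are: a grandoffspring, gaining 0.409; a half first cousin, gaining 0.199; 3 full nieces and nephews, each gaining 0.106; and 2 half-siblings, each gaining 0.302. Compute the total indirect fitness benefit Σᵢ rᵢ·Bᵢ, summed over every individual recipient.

r to a grandoffspring = 0.25 (two parent–offspring links: r = (1/2)^2 = 1/4).
r to a half first cousin = 1/16 (half first cousins share one grandparent — one path of length 4: r = (1/2)^4 = 1/16).
r to a full niece or nephew = 0.25 (full aunt/uncle↔niece/nephew: two paths of length 3 through the shared grandparent pair: r = 2·(1/2)^3 = 1/4).
r to a half-sibling = 1/4 (half-sibs share one parent — one path of length 2: r = (1/2)^2 = 1/4).
Summing one r·B term per recipient: 1·0.25·0.409 + 1·0.0625·0.199 + 3·0.25·0.106 + 2·0.25·0.302 = 0.3451875.

0.3451875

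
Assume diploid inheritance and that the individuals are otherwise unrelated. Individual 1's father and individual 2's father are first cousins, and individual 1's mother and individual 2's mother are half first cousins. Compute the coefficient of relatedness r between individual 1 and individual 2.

0.046875

Independent pedigree routes through distinct common ancestors add.
Individual 1 and individual 2 are related in two ways: second cousins through their fathers (r = 1/32) and half second cousins through their mothers (r = 1/64).
r = 1/32 + 1/64 = 3/64 = 0.046875.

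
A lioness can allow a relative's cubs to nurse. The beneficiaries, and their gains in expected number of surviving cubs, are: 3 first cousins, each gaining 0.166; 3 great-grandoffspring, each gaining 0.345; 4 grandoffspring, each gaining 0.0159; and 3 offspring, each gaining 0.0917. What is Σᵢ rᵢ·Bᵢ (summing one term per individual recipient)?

r to a first cousin = 1/8 (first cousins share one grandparent pair — two paths of length 4: r = 2·(1/2)^4 = 1/8).
r to a great-grandoffspring = 0.125 (three parent–offspring links: r = (1/2)^3 = 1/8).
r to a grandoffspring = 1/4 (two parent–offspring links: r = (1/2)^2 = 1/4).
r to an offspring = 1/2 (one parent–offspring link: r = (1/2)^1 = 1/2).
Summing one r·B term per recipient: 3·0.125·0.166 + 3·0.125·0.345 + 4·0.25·0.0159 + 3·0.5·0.0917 = 0.345075.

0.345075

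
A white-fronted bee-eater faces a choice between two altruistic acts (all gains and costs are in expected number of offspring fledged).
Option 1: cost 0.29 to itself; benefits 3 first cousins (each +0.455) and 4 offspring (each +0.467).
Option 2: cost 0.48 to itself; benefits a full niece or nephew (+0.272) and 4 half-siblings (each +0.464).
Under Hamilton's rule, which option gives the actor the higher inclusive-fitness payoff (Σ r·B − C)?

Option 1: r to a first cousin = 0.125.
Option 1: r to an offspring = 0.5.
Option 1: Σ r·B − C = (3·0.125·0.455 + 4·0.5·0.467) − 0.29 = 0.814625.
Option 2: r to a full niece or nephew = 0.25.
Option 2: r to a half-sibling = 0.25.
Option 2: Σ r·B − C = (1·0.25·0.272 + 4·0.25·0.464) − 0.48 = 0.052.
Option 1 has the higher net inclusive-fitness payoff.

Option 1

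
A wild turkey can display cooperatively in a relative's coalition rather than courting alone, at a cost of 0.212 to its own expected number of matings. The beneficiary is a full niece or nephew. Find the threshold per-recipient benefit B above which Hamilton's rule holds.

r to a full niece or nephew = 0.25 (full aunt/uncle↔niece/nephew: two paths of length 3 through the shared grandparent pair: r = 2·(1/2)^3 = 1/4).
Hamilton's rule with n recipients of equal r: n·r·B > C, so B > C/(n·r) = 0.212/(1·0.25) = 0.848.

0.848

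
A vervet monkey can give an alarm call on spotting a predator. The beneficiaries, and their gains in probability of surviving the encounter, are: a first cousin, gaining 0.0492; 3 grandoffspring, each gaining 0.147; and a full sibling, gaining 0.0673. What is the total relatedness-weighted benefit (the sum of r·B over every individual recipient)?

0.15005

r to a first cousin = 0.125 (first cousins share one grandparent pair — two paths of length 4: r = 2·(1/2)^4 = 1/8).
r to a grandoffspring = 0.25 (two parent–offspring links: r = (1/2)^2 = 1/4).
r to a full sibling = 0.5 (full sibs share both parents — two paths of length 2: r = 2·(1/2)^2 = 1/2).
Summing one r·B term per recipient: 1·0.125·0.0492 + 3·0.25·0.147 + 1·0.5·0.0673 = 0.15005.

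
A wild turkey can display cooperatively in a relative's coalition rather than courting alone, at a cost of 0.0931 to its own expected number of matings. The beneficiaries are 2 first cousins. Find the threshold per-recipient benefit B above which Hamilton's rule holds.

r to a first cousin = 0.125 (first cousins share one grandparent pair — two paths of length 4: r = 2·(1/2)^4 = 1/8).
Hamilton's rule with n recipients of equal r: n·r·B > C, so B > C/(n·r) = 0.0931/(2·0.125) = 0.3724.

0.3724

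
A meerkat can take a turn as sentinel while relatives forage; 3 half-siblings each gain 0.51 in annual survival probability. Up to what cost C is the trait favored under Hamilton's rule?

0.3825

r to a half-sibling = 0.25 (half-sibs share one parent — one path of length 2: r = (1/2)^2 = 1/4).
Hamilton's rule: n·r·B > C, so the trait is favored while C < n·r·B = 3·0.25·0.51 = 0.3825.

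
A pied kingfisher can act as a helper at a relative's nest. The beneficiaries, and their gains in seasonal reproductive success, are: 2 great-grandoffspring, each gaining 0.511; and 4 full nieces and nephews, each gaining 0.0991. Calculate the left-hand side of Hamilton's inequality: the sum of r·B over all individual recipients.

r to a great-grandoffspring = 1/8 (three parent–offspring links: r = (1/2)^3 = 1/8).
r to a full niece or nephew = 1/4 (full aunt/uncle↔niece/nephew: two paths of length 3 through the shared grandparent pair: r = 2·(1/2)^3 = 1/4).
Summing one r·B term per recipient: 2·0.125·0.511 + 4·0.25·0.0991 = 0.22685.

0.22685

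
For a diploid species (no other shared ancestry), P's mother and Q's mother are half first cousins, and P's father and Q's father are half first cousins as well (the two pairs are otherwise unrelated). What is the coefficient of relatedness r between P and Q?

0.03125

Relatedness sums over independent paths through distinct common ancestors.
P and Q are related in two ways: half second cousins through their mothers (r = 1/64) and half second cousins through their fathers (r = 1/64).
r = 1/64 + 1/64 = 0.03125.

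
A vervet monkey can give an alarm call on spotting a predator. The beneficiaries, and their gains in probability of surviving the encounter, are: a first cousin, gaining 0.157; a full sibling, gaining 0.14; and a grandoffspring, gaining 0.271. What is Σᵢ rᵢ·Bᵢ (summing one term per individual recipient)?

0.157375

r to a first cousin = 1/8 (first cousins share one grandparent pair — two paths of length 4: r = 2·(1/2)^4 = 1/8).
r to a full sibling = 0.5 (full sibs share both parents — two paths of length 2: r = 2·(1/2)^2 = 1/2).
r to a grandoffspring = 0.25 (two parent–offspring links: r = (1/2)^2 = 1/4).
Summing one r·B term per recipient: 1·0.125·0.157 + 1·0.5·0.14 + 1·0.25·0.271 = 0.157375.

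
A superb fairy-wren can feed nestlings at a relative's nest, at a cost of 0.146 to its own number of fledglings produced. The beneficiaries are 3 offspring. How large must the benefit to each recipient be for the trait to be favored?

0.0973

r to an offspring = 0.5 (one parent–offspring link: r = (1/2)^1 = 1/2).
Hamilton's rule with n recipients of equal r: n·r·B > C, so B > C/(n·r) = 0.146/(3·0.5) = 0.0973.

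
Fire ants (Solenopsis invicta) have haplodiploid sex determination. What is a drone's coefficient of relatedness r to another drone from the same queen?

Haploid brothers each carry a random half of the queen's diploid genome, so on average they share half: r = 1/2.

0.5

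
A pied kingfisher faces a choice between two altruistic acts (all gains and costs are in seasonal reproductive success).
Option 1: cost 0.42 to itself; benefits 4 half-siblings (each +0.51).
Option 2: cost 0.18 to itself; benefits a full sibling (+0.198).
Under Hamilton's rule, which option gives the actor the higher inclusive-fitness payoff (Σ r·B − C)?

Option 1

Option 1: r to a half-sibling = 0.25.
Option 1: Σ r·B − C = (4·0.25·0.51) − 0.42 = 0.09.
Option 2: r to a full sibling = 0.5.
Option 2: Σ r·B − C = (1·0.5·0.198) − 0.18 = -0.081.
Option 1 has the higher net inclusive-fitness payoff.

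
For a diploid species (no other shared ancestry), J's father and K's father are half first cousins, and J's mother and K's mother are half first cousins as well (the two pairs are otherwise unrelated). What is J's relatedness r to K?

0.03125

Independent pedigree routes through distinct common ancestors add.
J and K are related in two ways: half second cousins through their fathers (r = 1/64) and half second cousins through their mothers (r = 1/64).
r = 1/64 + 1/64 = 0.03125.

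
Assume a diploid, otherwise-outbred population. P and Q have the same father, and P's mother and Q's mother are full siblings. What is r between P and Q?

Wright's path rule: contributions from independent ancestry routes add.
P and Q are related in two ways: half-sibs through their shared father (r = 1/4) and first cousins through their mothers (r = 1/8).
r = 1/4 + 1/8 = 0.375.

0.375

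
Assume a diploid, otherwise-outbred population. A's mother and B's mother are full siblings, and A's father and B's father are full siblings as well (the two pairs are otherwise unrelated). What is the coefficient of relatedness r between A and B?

With two independent routes of shared ancestry, r is the sum of the two contributions.
A and B are related in two ways: first cousins through their mothers (r = 1/8) and first cousins through their fathers (r = 1/8) — i.e. double first cousins.
r = 1/8 + 1/8 = 1/4 = 0.25.

0.25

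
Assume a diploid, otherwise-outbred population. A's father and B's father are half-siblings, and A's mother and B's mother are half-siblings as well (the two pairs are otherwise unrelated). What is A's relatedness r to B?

0.125

Wright's path rule: contributions from independent ancestry routes add.
A and B are related in two ways: half first cousins through their fathers (r = 1/16) and half first cousins through their mothers (r = 1/16).
r = 1/16 + 1/16 = 1/8 = 0.125.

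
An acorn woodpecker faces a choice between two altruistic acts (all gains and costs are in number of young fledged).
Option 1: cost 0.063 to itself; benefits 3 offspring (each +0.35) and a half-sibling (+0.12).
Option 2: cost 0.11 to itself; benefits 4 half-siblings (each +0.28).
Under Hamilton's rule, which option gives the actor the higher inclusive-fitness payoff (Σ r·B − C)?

Option 1

Option 1: r to an offspring = 0.5.
Option 1: r to a half-sibling = 0.25.
Option 1: Σ r·B − C = (3·0.5·0.35 + 1·0.25·0.12) − 0.063 = 0.492.
Option 2: r to a half-sibling = 0.25.
Option 2: Σ r·B − C = (4·0.25·0.28) − 0.11 = 0.17.
Option 1 has the higher net inclusive-fitness payoff.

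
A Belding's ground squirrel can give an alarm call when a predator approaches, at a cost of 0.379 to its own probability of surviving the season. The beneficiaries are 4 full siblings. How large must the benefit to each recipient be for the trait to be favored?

0.1895

r to a full sibling = 0.5 (full sibs share both parents — two paths of length 2: r = 2·(1/2)^2 = 1/2).
Hamilton's rule with n recipients of equal r: n·r·B > C, so B > C/(n·r) = 0.379/(4·0.5) = 0.1895.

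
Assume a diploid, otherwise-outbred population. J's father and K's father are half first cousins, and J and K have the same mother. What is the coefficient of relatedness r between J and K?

0.265625

Wright's path rule: contributions from independent ancestry routes add.
J and K are related in two ways: half second cousins through their fathers (r = 1/64) and half-sibs through their shared mother (r = 1/4).
r = 1/64 + 1/4 = 0.265625.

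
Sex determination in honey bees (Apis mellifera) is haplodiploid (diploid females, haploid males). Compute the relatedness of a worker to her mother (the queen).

One meiotic link between diploid queen and diploid daughter: r = 1/2.

0.5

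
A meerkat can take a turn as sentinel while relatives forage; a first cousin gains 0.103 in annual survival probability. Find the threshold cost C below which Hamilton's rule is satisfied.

0.012875

r to a first cousin = 0.125 (first cousins share one grandparent pair — two paths of length 4: r = 2·(1/2)^4 = 1/8).
Hamilton's rule: n·r·B > C, so the trait is favored while C < n·r·B = 1·0.125·0.103 = 0.012875.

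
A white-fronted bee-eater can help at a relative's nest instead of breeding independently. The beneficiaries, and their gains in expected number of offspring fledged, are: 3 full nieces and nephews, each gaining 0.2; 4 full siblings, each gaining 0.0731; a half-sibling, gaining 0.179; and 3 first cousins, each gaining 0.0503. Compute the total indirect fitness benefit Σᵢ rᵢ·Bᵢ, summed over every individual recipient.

0.3598125

r to a full niece or nephew = 0.25 (full aunt/uncle↔niece/nephew: two paths of length 3 through the shared grandparent pair: r = 2·(1/2)^3 = 1/4).
r to a full sibling = 0.5 (full sibs share both parents — two paths of length 2: r = 2·(1/2)^2 = 1/2).
r to a half-sibling = 0.25 (half-sibs share one parent — one path of length 2: r = (1/2)^2 = 1/4).
r to a first cousin = 0.125 (first cousins share one grandparent pair — two paths of length 4: r = 2·(1/2)^4 = 1/8).
Summing one r·B term per recipient: 3·0.25·0.2 + 4·0.5·0.0731 + 1·0.25·0.179 + 3·0.125·0.0503 = 0.3598125.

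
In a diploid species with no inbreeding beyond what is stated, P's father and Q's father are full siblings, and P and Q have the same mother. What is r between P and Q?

0.375

Relatedness sums over independent paths through distinct common ancestors.
P and Q are related in two ways: first cousins through their fathers (r = 1/8) and half-sibs through their shared mother (r = 1/4).
r = 1/8 + 1/4 = 3/8 = 0.375.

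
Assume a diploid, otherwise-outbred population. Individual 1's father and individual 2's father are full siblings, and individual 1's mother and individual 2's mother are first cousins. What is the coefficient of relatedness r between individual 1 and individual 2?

Wright's path rule: contributions from independent ancestry routes add.
Individual 1 and individual 2 are related in two ways: first cousins through their fathers (r = 1/8) and second cousins through their mothers (r = 1/32).
r = 1/8 + 1/32 = 5/32 = 0.15625.

0.15625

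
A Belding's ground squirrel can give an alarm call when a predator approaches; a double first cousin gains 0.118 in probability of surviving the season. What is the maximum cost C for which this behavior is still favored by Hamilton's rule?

0.0295

r to a double first cousin = 0.25 (double first cousins share both grandparent pairs — four paths of length 4: r = 4·(1/2)^4 = 1/4).
Hamilton's rule: n·r·B > C, so the trait is favored while C < n·r·B = 1·0.25·0.118 = 0.0295.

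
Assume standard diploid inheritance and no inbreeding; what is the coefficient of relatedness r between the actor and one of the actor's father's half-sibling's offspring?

Each parent–offspring link contributes a factor of 1/2, and independent paths through distinct common ancestors add.
Half first cousins share one grandparent — one path of length 4: r = (1/2)^4 = 1/16.

0.0625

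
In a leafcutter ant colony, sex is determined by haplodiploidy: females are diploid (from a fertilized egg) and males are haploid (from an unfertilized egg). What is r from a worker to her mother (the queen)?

One meiotic link between diploid queen and diploid daughter: r = 1/2.

0.5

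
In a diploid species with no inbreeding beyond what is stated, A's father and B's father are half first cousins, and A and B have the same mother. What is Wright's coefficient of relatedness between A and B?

0.265625

Wright's path rule: contributions from independent ancestry routes add.
A and B are related in two ways: half second cousins through their fathers (r = 1/64) and half-sibs through their shared mother (r = 1/4).
r = 1/64 + 1/4 = 0.265625.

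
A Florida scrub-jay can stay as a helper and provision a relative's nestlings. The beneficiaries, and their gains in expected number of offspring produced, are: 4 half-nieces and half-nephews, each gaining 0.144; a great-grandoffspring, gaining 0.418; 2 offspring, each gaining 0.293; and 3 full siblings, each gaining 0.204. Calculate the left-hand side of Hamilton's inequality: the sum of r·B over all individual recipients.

r to a half-niece or half-nephew = 0.125 (half-aunt/uncle↔niece/nephew: one path of length 3: r = (1/2)^3 = 1/8).
r to a great-grandoffspring = 1/8 (three parent–offspring links: r = (1/2)^3 = 1/8).
r to an offspring = 0.5 (one parent–offspring link: r = (1/2)^1 = 1/2).
r to a full sibling = 1/2 (full sibs share both parents — two paths of length 2: r = 2·(1/2)^2 = 1/2).
Summing one r·B term per recipient: 4·0.125·0.144 + 1·0.125·0.418 + 2·0.5·0.293 + 3·0.5·0.204 = 0.72325.

0.72325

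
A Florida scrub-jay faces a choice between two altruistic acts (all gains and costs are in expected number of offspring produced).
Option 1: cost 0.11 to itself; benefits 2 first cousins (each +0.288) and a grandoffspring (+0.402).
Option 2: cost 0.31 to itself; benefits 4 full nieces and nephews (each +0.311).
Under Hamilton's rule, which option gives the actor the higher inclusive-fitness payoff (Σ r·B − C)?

Option 1: r to a first cousin = 0.125.
Option 1: r to a grandoffspring = 0.25.
Option 1: Σ r·B − C = (2·0.125·0.288 + 1·0.25·0.402) − 0.11 = 0.0625.
Option 2: r to a full niece or nephew = 0.25.
Option 2: Σ r·B − C = (4·0.25·0.311) − 0.31 = 0.001.
Option 1 has the higher net inclusive-fitness payoff.

Option 1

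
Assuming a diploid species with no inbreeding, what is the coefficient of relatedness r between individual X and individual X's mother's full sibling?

Each parent–offspring link contributes a factor of 1/2, and independent paths through distinct common ancestors add.
Full aunt/uncle↔niece/nephew: two paths of length 3 through the shared grandparent pair: r = 2·(1/2)^3 = 1/4.

0.25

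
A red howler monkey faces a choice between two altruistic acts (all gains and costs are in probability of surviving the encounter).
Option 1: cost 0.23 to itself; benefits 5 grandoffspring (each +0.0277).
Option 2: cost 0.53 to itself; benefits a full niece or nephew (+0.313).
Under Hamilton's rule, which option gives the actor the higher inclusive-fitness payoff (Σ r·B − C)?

Option 1: r to a grandoffspring = 0.25.
Option 1: Σ r·B − C = (5·0.25·0.0277) − 0.23 = -0.195375.
Option 2: r to a full niece or nephew = 0.25.
Option 2: Σ r·B − C = (1·0.25·0.313) − 0.53 = -0.45175.
Option 1 has the higher net inclusive-fitness payoff.

Option 1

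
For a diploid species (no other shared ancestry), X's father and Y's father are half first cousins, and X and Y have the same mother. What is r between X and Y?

0.265625

With two independent routes of shared ancestry, r is the sum of the two contributions.
X and Y are related in two ways: half second cousins through their fathers (r = 1/64) and half-sibs through their shared mother (r = 1/4).
r = 1/64 + 1/4 = 17/64 = 0.265625.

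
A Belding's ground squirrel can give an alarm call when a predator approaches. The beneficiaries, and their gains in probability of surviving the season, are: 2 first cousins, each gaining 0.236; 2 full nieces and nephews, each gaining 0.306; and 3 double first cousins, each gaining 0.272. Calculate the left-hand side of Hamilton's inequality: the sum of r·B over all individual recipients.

0.416

r to a first cousin = 1/8 (first cousins share one grandparent pair — two paths of length 4: r = 2·(1/2)^4 = 1/8).
r to a full niece or nephew = 0.25 (full aunt/uncle↔niece/nephew: two paths of length 3 through the shared grandparent pair: r = 2·(1/2)^3 = 1/4).
r to a double first cousin = 0.25 (double first cousins share both grandparent pairs — four paths of length 4: r = 4·(1/2)^4 = 1/4).
Summing one r·B term per recipient: 2·0.125·0.236 + 2·0.25·0.306 + 3·0.25·0.272 = 0.416.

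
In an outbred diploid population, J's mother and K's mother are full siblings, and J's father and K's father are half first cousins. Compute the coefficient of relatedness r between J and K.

Relatedness sums over independent paths through distinct common ancestors.
J and K are related in two ways: first cousins through their mothers (r = 1/8) and half second cousins through their fathers (r = 1/64).
r = 1/8 + 1/64 = 0.140625.

0.140625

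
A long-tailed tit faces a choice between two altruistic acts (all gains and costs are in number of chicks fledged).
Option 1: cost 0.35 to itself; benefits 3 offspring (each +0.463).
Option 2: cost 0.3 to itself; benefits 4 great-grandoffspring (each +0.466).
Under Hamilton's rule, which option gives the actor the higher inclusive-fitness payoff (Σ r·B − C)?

Option 1: r to an offspring = 0.5.
Option 1: Σ r·B − C = (3·0.5·0.463) − 0.35 = 0.3445.
Option 2: r to a great-grandoffspring = 0.125.
Option 2: Σ r·B − C = (4·0.125·0.466) − 0.3 = -0.067.
Option 1 has the higher net inclusive-fitness payoff.

Option 1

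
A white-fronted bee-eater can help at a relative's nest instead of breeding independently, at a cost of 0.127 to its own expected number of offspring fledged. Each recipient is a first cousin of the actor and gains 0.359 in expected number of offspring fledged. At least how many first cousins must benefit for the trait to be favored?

r to a first cousin = 1/8 (first cousins share one grandparent pair — two paths of length 4: r = 2·(1/2)^4 = 1/8).
Hamilton's rule: n·r·B > C  ⇒  n > C/(r·B) = 0.127/(0.125·0.359) = 2.83.
The smallest integer exceeding 2.83 is 3.

3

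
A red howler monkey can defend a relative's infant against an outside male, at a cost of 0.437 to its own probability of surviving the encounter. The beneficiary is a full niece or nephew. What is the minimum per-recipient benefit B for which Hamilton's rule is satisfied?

1.748

r to a full niece or nephew = 0.25 (full aunt/uncle↔niece/nephew: two paths of length 3 through the shared grandparent pair: r = 2·(1/2)^3 = 1/4).
Hamilton's rule with n recipients of equal r: n·r·B > C, so B > C/(n·r) = 0.437/(1·0.25) = 1.748.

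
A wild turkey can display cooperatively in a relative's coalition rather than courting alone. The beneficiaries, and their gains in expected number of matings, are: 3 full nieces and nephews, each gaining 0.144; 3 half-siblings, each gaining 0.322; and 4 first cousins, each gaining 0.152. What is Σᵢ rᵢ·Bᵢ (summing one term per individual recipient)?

r to a full niece or nephew = 0.25 (full aunt/uncle↔niece/nephew: two paths of length 3 through the shared grandparent pair: r = 2·(1/2)^3 = 1/4).
r to a half-sibling = 1/4 (half-sibs share one parent — one path of length 2: r = (1/2)^2 = 1/4).
r to a first cousin = 0.125 (first cousins share one grandparent pair — two paths of length 4: r = 2·(1/2)^4 = 1/8).
Summing one r·B term per recipient: 3·0.25·0.144 + 3·0.25·0.322 + 4·0.125·0.152 = 0.4255.

0.4255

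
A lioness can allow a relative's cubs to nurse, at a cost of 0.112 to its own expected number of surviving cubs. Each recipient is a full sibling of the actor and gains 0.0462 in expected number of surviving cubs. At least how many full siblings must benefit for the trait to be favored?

5

r to a full sibling = 1/2 (full sibs share both parents — two paths of length 2: r = 2·(1/2)^2 = 1/2).
Hamilton's rule: n·r·B > C  ⇒  n > C/(r·B) = 0.112/(0.5·0.0462) = 4.848.
The smallest integer exceeding 4.848 is 5.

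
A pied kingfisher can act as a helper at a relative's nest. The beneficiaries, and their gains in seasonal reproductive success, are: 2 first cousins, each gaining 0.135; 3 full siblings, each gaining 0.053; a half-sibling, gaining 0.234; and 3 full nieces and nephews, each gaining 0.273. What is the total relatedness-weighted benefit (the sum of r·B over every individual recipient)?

0.3765

r to a first cousin = 0.125 (first cousins share one grandparent pair — two paths of length 4: r = 2·(1/2)^4 = 1/8).
r to a full sibling = 1/2 (full sibs share both parents — two paths of length 2: r = 2·(1/2)^2 = 1/2).
r to a half-sibling = 1/4 (half-sibs share one parent — one path of length 2: r = (1/2)^2 = 1/4).
r to a full niece or nephew = 1/4 (full aunt/uncle↔niece/nephew: two paths of length 3 through the shared grandparent pair: r = 2·(1/2)^3 = 1/4).
Summing one r·B term per recipient: 2·0.125·0.135 + 3·0.5·0.053 + 1·0.25·0.234 + 3·0.25·0.273 = 0.3765.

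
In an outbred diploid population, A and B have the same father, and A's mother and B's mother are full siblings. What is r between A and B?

0.375

Independent pedigree routes through distinct common ancestors add.
A and B are related in two ways: half-sibs through their shared father (r = 1/4) and first cousins through their mothers (r = 1/8).
r = 1/4 + 1/8 = 3/8 = 0.375.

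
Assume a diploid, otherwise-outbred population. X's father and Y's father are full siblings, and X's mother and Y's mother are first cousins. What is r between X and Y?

Relatedness sums over independent paths through distinct common ancestors.
X and Y are related in two ways: first cousins through their fathers (r = 1/8) and second cousins through their mothers (r = 1/32).
r = 1/8 + 1/32 = 5/32 = 0.15625.

0.15625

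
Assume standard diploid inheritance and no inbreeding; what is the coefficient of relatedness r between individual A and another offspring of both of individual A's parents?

0.5

Each parent–offspring link contributes a factor of 1/2, and independent paths through distinct common ancestors add.
Full sibs share both parents — two paths of length 2: r = 2·(1/2)^2 = 1/2.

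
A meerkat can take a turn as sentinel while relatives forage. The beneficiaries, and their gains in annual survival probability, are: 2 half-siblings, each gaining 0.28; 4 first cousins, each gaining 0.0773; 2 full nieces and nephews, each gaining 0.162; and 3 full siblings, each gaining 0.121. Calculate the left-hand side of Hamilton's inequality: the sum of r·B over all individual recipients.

0.44115

r to a half-sibling = 0.25 (half-sibs share one parent — one path of length 2: r = (1/2)^2 = 1/4).
r to a first cousin = 0.125 (first cousins share one grandparent pair — two paths of length 4: r = 2·(1/2)^4 = 1/8).
r to a full niece or nephew = 0.25 (full aunt/uncle↔niece/nephew: two paths of length 3 through the shared grandparent pair: r = 2·(1/2)^3 = 1/4).
r to a full sibling = 0.5 (full sibs share both parents — two paths of length 2: r = 2·(1/2)^2 = 1/2).
Summing one r·B term per recipient: 2·0.25·0.28 + 4·0.125·0.0773 + 2·0.25·0.162 + 3·0.5·0.121 = 0.44115.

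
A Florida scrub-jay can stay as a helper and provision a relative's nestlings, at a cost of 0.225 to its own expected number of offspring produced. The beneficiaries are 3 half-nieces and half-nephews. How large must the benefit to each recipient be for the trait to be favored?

0.6

r to a half-niece or half-nephew = 0.125 (half-aunt/uncle↔niece/nephew: one path of length 3: r = (1/2)^3 = 1/8).
Hamilton's rule with n recipients of equal r: n·r·B > C, so B > C/(n·r) = 0.225/(3·0.125) = 0.6.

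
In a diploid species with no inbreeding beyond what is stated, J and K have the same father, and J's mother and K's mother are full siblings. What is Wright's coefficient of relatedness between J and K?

0.375

Wright's path rule: contributions from independent ancestry routes add.
J and K are related in two ways: half-sibs through their shared father (r = 1/4) and first cousins through their mothers (r = 1/8).
r = 1/4 + 1/8 = 3/8 = 0.375.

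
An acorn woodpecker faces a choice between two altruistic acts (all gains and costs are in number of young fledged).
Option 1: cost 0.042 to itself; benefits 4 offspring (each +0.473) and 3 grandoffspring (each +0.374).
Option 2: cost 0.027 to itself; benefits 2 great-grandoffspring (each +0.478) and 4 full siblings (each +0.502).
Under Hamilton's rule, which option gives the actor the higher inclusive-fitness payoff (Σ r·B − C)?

Option 1: r to an offspring = 0.5.
Option 1: r to a grandoffspring = 0.25.
Option 1: Σ r·B − C = (4·0.5·0.473 + 3·0.25·0.374) − 0.042 = 1.1845.
Option 2: r to a great-grandoffspring = 0.125.
Option 2: r to a full sibling = 0.5.
Option 2: Σ r·B − C = (2·0.125·0.478 + 4·0.5·0.502) − 0.027 = 1.0965.
Option 1 has the higher net inclusive-fitness payoff.

Option 1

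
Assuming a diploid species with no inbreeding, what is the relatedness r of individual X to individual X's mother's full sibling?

0.25

Each parent–offspring link contributes a factor of 1/2, and independent paths through distinct common ancestors add.
Full aunt/uncle↔niece/nephew: two paths of length 3 through the shared grandparent pair: r = 2·(1/2)^3 = 1/4.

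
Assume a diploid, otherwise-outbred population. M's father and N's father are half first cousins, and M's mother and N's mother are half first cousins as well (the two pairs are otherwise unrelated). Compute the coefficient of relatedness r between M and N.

0.03125

Independent pedigree routes through distinct common ancestors add.
M and N are related in two ways: half second cousins through their fathers (r = 1/64) and half second cousins through their mothers (r = 1/64).
r = 1/64 + 1/64 = 1/32 = 0.03125.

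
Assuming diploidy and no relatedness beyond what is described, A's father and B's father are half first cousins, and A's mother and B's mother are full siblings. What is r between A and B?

0.140625

Relatedness sums over independent paths through distinct common ancestors.
A and B are related in two ways: half second cousins through their fathers (r = 1/64) and first cousins through their mothers (r = 1/8).
r = 1/64 + 1/8 = 9/64 = 0.140625.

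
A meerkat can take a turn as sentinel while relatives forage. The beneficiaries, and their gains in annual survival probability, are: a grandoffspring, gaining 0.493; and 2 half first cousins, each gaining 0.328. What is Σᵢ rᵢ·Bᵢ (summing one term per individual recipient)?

r to a grandoffspring = 0.25 (two parent–offspring links: r = (1/2)^2 = 1/4).
r to a half first cousin = 1/16 (half first cousins share one grandparent — one path of length 4: r = (1/2)^4 = 1/16).
Summing one r·B term per recipient: 1·0.25·0.493 + 2·0.0625·0.328 = 0.16425.

0.16425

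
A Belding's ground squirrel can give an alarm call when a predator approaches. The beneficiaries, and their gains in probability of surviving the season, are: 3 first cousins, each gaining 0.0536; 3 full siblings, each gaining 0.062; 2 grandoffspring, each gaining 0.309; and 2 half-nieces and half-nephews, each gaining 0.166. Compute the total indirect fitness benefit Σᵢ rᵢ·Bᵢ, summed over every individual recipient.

0.3091

r to a first cousin = 1/8 (first cousins share one grandparent pair — two paths of length 4: r = 2·(1/2)^4 = 1/8).
r to a full sibling = 0.5 (full sibs share both parents — two paths of length 2: r = 2·(1/2)^2 = 1/2).
r to a grandoffspring = 0.25 (two parent–offspring links: r = (1/2)^2 = 1/4).
r to a half-niece or half-nephew = 1/8 (half-aunt/uncle↔niece/nephew: one path of length 3: r = (1/2)^3 = 1/8).
Summing one r·B term per recipient: 3·0.125·0.0536 + 3·0.5·0.062 + 2·0.25·0.309 + 2·0.125·0.166 = 0.3091.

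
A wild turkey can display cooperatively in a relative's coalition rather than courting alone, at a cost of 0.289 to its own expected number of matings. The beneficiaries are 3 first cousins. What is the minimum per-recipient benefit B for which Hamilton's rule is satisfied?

0.7707

r to a first cousin = 1/8 (first cousins share one grandparent pair — two paths of length 4: r = 2·(1/2)^4 = 1/8).
Hamilton's rule with n recipients of equal r: n·r·B > C, so B > C/(n·r) = 0.289/(3·0.125) = 0.7707.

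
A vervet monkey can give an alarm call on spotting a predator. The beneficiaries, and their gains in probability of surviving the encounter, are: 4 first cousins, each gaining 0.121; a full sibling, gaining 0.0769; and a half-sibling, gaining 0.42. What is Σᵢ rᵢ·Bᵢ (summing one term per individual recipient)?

0.20395

r to a first cousin = 1/8 (first cousins share one grandparent pair — two paths of length 4: r = 2·(1/2)^4 = 1/8).
r to a full sibling = 1/2 (full sibs share both parents — two paths of length 2: r = 2·(1/2)^2 = 1/2).
r to a half-sibling = 0.25 (half-sibs share one parent — one path of length 2: r = (1/2)^2 = 1/4).
Summing one r·B term per recipient: 4·0.125·0.121 + 1·0.5·0.0769 + 1·0.25·0.42 = 0.20395.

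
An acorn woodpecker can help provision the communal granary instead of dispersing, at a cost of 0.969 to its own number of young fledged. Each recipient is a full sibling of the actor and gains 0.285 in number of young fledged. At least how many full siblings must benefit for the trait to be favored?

7

r to a full sibling = 1/2 (full sibs share both parents — two paths of length 2: r = 2·(1/2)^2 = 1/2).
Hamilton's rule: n·r·B > C  ⇒  n > C/(r·B) = 0.969/(0.5·0.285) = 6.8.
The smallest integer exceeding 6.8 is 7.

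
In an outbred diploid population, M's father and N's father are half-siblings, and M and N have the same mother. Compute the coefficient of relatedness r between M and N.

Relatedness sums over independent paths through distinct common ancestors.
M and N are related in two ways: half first cousins through their fathers (r = 1/16) and half-sibs through their shared mother (r = 1/4).
r = 1/16 + 1/4 = 5/16 = 0.3125.

0.3125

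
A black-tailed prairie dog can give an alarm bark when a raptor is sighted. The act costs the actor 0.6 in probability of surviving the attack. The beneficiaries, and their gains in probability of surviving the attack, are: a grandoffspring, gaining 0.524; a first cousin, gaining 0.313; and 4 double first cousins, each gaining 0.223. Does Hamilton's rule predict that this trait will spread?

Hamilton's rule: the trait is favored when the sum of r·B over every recipient exceeds the actor's cost C.
r to a grandoffspring = 0.25 (two parent–offspring links: r = (1/2)^2 = 1/4).
r to a first cousin = 0.125 (first cousins share one grandparent pair — two paths of length 4: r = 2·(1/2)^4 = 1/8).
r to a double first cousin = 0.25 (double first cousins share both grandparent pairs — four paths of length 4: r = 4·(1/2)^4 = 1/4).
Summing one r·B term per recipient: 1·0.25·0.524 + 1·0.125·0.313 + 4·0.25·0.223 = 0.393125.
0.393125 < 0.6: the indirect benefit is less than the cost.

No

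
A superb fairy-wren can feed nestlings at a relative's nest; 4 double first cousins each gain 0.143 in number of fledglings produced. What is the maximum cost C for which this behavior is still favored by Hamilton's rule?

r to a double first cousin = 1/4 (double first cousins share both grandparent pairs — four paths of length 4: r = 4·(1/2)^4 = 1/4).
Hamilton's rule: n·r·B > C, so the trait is favored while C < n·r·B = 4·0.25·0.143 = 0.143.

0.143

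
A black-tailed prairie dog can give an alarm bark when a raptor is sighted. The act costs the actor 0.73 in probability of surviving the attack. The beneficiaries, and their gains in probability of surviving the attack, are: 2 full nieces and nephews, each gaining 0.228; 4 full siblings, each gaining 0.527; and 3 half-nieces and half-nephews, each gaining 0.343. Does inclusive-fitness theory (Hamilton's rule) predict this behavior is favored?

Hamilton's rule: the trait is favored when the sum of r·B over every recipient exceeds the actor's cost C.
r to a full niece or nephew = 0.25 (full aunt/uncle↔niece/nephew: two paths of length 3 through the shared grandparent pair: r = 2·(1/2)^3 = 1/4).
r to a full sibling = 0.5 (full sibs share both parents — two paths of length 2: r = 2·(1/2)^2 = 1/2).
r to a half-niece or half-nephew = 1/8 (half-aunt/uncle↔niece/nephew: one path of length 3: r = (1/2)^3 = 1/8).
Summing one r·B term per recipient: 2·0.25·0.228 + 4·0.5·0.527 + 3·0.125·0.343 = 1.296625.
1.296625 > 0.73: the indirect benefit exceeds the cost.

Yes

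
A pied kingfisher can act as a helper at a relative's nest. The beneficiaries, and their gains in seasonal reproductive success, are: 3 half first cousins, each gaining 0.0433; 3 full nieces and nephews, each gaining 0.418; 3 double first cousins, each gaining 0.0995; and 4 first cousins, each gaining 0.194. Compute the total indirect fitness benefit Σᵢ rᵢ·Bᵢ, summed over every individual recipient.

0.49324375

r to a half first cousin = 0.0625 (half first cousins share one grandparent — one path of length 4: r = (1/2)^4 = 1/16).
r to a full niece or nephew = 0.25 (full aunt/uncle↔niece/nephew: two paths of length 3 through the shared grandparent pair: r = 2·(1/2)^3 = 1/4).
r to a double first cousin = 1/4 (double first cousins share both grandparent pairs — four paths of length 4: r = 4·(1/2)^4 = 1/4).
r to a first cousin = 0.125 (first cousins share one grandparent pair — two paths of length 4: r = 2·(1/2)^4 = 1/8).
Summing one r·B term per recipient: 3·0.0625·0.0433 + 3·0.25·0.418 + 3·0.25·0.0995 + 4·0.125·0.194 = 0.49324375.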